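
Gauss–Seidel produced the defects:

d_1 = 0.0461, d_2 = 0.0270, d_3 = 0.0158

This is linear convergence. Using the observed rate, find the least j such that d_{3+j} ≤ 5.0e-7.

Rate ρ ≈ d_3/d_2 = 0.0158/0.0270 = 0.5852.
After j more steps, d_{3+j} ≈ 0.0158·ρ^j; need ρ^j ≤ 5.0e-7/0.0158 = 3.16456e-05.
j ≥ ln(3.16456e-05)/ln(0.5852) = -10.3609/-0.53580 = 19.337.
So 20 more iterations are needed.

20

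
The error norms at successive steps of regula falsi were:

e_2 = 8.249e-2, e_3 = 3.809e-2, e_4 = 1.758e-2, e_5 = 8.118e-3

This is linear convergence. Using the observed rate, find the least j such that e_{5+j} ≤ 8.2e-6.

Rate ρ ≈ e_5/e_4 = 8.118e-3/1.758e-2 = 0.4618.
After j more steps, e_{5+j} ≈ 8.118e-3·ρ^j; need ρ^j ≤ 8.2e-6/8.118e-3 = 0.0010101.
j ≥ ln(0.0010101)/ln(0.4618) = -6.8977/-0.77262 = 8.928.
So 9 more iterations are needed.

9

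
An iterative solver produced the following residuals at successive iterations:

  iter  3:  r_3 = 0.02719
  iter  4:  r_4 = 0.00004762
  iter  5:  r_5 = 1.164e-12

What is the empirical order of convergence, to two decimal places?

p ≈ ln(r_5/r_4) / ln(r_4/r_3)
  = ln(1.164e-12/0.00004762) / ln(0.00004762/0.02719)
  = ln(2.44435e-08) / ln(0.00175138)
  = -17.52690 / -6.34735 ≈ 2.76129

2.76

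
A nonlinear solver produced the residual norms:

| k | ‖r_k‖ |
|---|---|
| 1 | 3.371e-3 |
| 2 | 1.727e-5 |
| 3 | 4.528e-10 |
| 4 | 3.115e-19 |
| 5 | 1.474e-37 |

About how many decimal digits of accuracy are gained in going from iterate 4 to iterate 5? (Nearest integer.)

18

Digits gained ≈ log₁₀(‖r_4‖/‖r_5‖) = log₁₀(3.115e-19/1.474e-37) = log₁₀(2.1133e+18) ≈ 18.325.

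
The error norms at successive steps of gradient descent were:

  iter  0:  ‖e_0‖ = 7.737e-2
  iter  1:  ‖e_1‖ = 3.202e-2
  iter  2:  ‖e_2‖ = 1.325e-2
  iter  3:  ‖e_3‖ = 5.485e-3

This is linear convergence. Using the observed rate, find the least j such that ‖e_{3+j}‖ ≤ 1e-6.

Rate ρ ≈ ‖e_3‖/‖e_2‖ = 5.485e-3/1.325e-2 = 0.4140.
After j more steps, ‖e_{3+j}‖ ≈ 5.485e-3·ρ^j; need ρ^j ≤ 1e-6/5.485e-3 = 0.000182315.
j ≥ ln(0.000182315)/ln(0.4140) = -8.6098/-0.88189 = 9.763.
So 10 more iterations are needed.

10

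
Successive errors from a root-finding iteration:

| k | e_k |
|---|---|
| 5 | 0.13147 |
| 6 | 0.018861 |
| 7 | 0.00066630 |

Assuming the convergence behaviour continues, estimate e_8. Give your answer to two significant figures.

2.1e-6

First estimate the order: p ≈ ln(e_7/e_6) / ln(e_6/e_5) = ln(0.00066630/0.018861)/ln(0.018861/0.13147) = ln(0.0353269)/ln(0.143462) ≈ 1.7218.
Then e_8 ≈ e_7·(e_7/e_6)^p = 0.00066630·(0.0353269)^1.7218 = 0.00066630·0.00316321 ≈ 2.108e-06.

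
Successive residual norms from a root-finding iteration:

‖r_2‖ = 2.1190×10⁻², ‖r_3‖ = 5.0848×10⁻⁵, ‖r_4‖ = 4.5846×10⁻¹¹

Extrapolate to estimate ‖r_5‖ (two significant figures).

First estimate the order: p ≈ ln(‖r_4‖/‖r_3‖) / ln(‖r_3‖/‖r_2‖) = ln(4.5846×10⁻¹¹/5.0848×10⁻⁵)/ln(5.0848×10⁻⁵/2.1190×10⁻²) = ln(9.01628e-07)/ln(0.00239962) ≈ 2.3074.
Then ‖r_5‖ ≈ ‖r_4‖·(‖r_4‖/‖r_3‖)^p = 4.5846×10⁻¹¹·(9.01628e-07)^2.3074 = 4.5846×10⁻¹¹·1.12676e-14 ≈ 5.166e-25.

5.2e-25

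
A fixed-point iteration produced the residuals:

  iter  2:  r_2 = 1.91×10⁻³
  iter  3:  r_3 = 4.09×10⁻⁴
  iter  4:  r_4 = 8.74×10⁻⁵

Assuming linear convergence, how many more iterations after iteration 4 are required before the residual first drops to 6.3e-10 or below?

8

Rate ρ ≈ r_4/r_3 = 8.74×10⁻⁵/4.09×10⁻⁴ = 0.2137.
After j more steps, r_{4+j} ≈ 8.74×10⁻⁵·ρ^j; need ρ^j ≤ 6.3e-10/8.74×10⁻⁵ = 7.20824e-06.
j ≥ ln(7.20824e-06)/ln(0.2137) = -11.8403/-1.54318 = 7.673.
So 8 more iterations are needed.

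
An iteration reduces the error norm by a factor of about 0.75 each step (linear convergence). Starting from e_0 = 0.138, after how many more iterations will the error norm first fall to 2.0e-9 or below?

63

After k steps, e_k ≈ 0.138·0.75^k.
Need 0.75^k ≤ 2.0e-9/0.138 = 1.44928e-08.
k ≥ ln(1.44928e-08)/ln(0.75) = -18.0496/-0.28768 = 62.742.
Smallest integer k = 63.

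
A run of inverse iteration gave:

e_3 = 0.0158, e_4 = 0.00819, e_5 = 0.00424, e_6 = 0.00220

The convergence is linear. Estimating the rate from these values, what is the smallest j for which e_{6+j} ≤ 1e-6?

12

Rate ρ ≈ e_6/e_5 = 0.00220/0.00424 = 0.5189.
After j more steps, e_{6+j} ≈ 0.00220·ρ^j; need ρ^j ≤ 1e-6/0.00220 = 0.000454545.
j ≥ ln(0.000454545)/ln(0.5189) = -7.6962/-0.65604 = 11.731.
So 12 more iterations are needed.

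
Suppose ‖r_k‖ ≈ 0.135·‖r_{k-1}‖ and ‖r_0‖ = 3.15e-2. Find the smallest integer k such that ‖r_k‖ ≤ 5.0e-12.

12

After k steps, ‖r_k‖ ≈ 3.15e-2·0.135^k.
Need 0.135^k ≤ 5.0e-12/3.15e-2 = 1.5873e-10.
k ≥ ln(1.5873e-10)/ln(0.135) = -22.5638/-2.00248 = 11.268.
Smallest integer k = 12.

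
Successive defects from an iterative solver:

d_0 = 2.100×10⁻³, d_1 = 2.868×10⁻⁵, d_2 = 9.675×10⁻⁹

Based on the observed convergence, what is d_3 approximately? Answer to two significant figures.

First estimate the order: p ≈ ln(d_2/d_1) / ln(d_1/d_0) = ln(9.675×10⁻⁹/2.868×10⁻⁵)/ln(2.868×10⁻⁵/2.100×10⁻³) = ln(0.000337343)/ln(0.0136571) ≈ 1.8620.
Then d_3 ≈ d_2·(d_2/d_1)^p = 9.675×10⁻⁹·(0.000337343)^1.8620 = 9.675×10⁻⁹·3.42981e-07 ≈ 3.318e-15.

3.3e-15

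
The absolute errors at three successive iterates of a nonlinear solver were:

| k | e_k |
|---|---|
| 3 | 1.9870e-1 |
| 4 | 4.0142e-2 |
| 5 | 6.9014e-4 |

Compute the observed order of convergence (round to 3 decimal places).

p ≈ ln(e_5/e_4) / ln(e_4/e_3)
  = ln(6.9014e-4/4.0142e-2) / ln(4.0142e-2/1.9870e-1)
  = ln(0.0171925) / ln(0.202023)
  = -4.063282 / -1.599374 ≈ 2.540545

2.541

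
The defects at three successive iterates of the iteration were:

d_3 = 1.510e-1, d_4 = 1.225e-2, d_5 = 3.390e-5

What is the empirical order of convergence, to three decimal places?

2.345

p ≈ ln(d_5/d_4) / ln(d_4/d_3)
  = ln(3.390e-5/1.225e-2) / ln(1.225e-2/1.510e-1)
  = ln(0.00276735) / ln(0.0811258)
  = -5.889865 / -2.511754 ≈ 2.344921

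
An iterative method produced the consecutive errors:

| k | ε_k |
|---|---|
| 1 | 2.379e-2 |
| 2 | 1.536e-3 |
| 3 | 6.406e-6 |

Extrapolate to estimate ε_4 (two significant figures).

1.1e-10

First estimate the order: p ≈ ln(ε_3/ε_2) / ln(ε_2/ε_1) = ln(6.406e-6/1.536e-3)/ln(1.536e-3/2.379e-2) = ln(0.00417057)/ln(0.0645649) ≈ 1.9998.
Then ε_4 ≈ ε_3·(ε_3/ε_2)^p = 6.406e-6·(0.00417057)^1.9998 = 6.406e-6·1.74127e-05 ≈ 1.115e-10.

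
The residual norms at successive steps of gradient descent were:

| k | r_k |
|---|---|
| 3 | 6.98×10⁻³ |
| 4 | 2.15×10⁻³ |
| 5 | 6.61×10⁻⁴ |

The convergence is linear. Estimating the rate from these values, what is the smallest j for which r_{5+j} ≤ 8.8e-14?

20

Rate ρ ≈ r_5/r_4 = 6.61×10⁻⁴/2.15×10⁻³ = 0.3074.
After j more steps, r_{5+j} ≈ 6.61×10⁻⁴·ρ^j; need ρ^j ≤ 8.8e-14/6.61×10⁻⁴ = 1.33132e-10.
j ≥ ln(1.33132e-10)/ln(0.3074) = -22.7397/-1.17961 = 19.277.
So 20 more iterations are needed.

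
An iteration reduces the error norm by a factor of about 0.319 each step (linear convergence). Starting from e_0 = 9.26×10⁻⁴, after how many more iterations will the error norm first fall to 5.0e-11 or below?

15

After k steps, e_k ≈ 9.26×10⁻⁴·0.319^k.
Need 0.319^k ≤ 5.0e-11/9.26×10⁻⁴ = 5.39957e-08.
k ≥ ln(5.39957e-08)/ln(0.319) = -16.7344/-1.14256 = 14.646.
Smallest integer k = 15.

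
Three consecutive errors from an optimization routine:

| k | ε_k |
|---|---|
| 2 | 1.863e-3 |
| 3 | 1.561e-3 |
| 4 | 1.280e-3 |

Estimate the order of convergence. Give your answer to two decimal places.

1.12

p ≈ ln(ε_4/ε_3) / ln(ε_3/ε_2)
  = ln(1.280e-3/1.561e-3) / ln(1.561e-3/1.863e-3)
  = ln(0.819987) / ln(0.837896)
  = -0.19847 / -0.17686 ≈ 1.12219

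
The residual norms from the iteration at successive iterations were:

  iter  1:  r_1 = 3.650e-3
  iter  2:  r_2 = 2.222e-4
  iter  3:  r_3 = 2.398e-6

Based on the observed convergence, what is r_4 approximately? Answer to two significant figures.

First estimate the order: p ≈ ln(r_3/r_2) / ln(r_2/r_1) = ln(2.398e-6/2.222e-4)/ln(2.222e-4/3.650e-3) = ln(0.0107921)/ln(0.0608767) ≈ 1.6181.
Then r_4 ≈ r_3·(r_3/r_2)^p = 2.398e-6·(0.0107921)^1.6181 = 2.398e-6·0.000656703 ≈ 1.575e-09.

1.6e-9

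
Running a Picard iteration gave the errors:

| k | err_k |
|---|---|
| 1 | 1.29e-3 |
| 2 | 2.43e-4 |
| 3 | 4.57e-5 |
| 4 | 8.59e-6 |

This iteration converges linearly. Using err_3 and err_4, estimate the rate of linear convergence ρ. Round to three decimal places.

0.188

ρ ≈ err_4/err_3 = 8.59e-6/4.57e-5 = 0.18796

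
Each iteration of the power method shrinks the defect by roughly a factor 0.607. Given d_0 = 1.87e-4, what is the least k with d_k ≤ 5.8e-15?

After k steps, d_k ≈ 1.87e-4·0.607^k.
Need 0.607^k ≤ 5.8e-15/1.87e-4 = 3.1016e-11.
k ≥ ln(3.1016e-11)/ln(0.607) = -24.1965/-0.49923 = 48.468.
Smallest integer k = 49.

49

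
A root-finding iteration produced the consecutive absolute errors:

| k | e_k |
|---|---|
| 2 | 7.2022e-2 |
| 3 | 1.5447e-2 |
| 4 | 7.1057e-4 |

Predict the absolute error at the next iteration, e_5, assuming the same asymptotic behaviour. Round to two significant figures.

1.5e-6

First estimate the order: p ≈ ln(e_4/e_3) / ln(e_3/e_2) = ln(7.1057e-4/1.5447e-2)/ln(1.5447e-2/7.2022e-2) = ln(0.0460005)/ln(0.214476) ≈ 2.0000.
Then e_5 ≈ e_4·(e_4/e_3)^p = 7.1057e-4·(0.0460005)^2.0000 = 7.1057e-4·0.00211605 ≈ 1.504e-06.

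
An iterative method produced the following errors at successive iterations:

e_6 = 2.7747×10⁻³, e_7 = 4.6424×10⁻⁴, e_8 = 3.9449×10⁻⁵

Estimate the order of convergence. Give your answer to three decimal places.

p ≈ ln(e_8/e_7) / ln(e_7/e_6)
  = ln(3.9449×10⁻⁵/4.6424×10⁻⁴) / ln(4.6424×10⁻⁴/2.7747×10⁻³)
  = ln(0.0849754) / ln(0.167312)
  = -2.465393 / -1.787895 ≈ 1.378936

1.379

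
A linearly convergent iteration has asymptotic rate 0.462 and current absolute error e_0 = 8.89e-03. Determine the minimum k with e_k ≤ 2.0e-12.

After k steps, e_k ≈ 8.89e-03·0.462^k.
Need 0.462^k ≤ 2.0e-12/8.89e-03 = 2.24972e-10.
k ≥ ln(2.24972e-10)/ln(0.462) = -22.2150/-0.77219 = 28.769.
Smallest integer k = 29.

29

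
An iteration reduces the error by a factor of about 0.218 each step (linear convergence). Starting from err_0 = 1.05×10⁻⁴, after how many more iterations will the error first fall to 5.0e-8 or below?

6

After k steps, err_k ≈ 1.05×10⁻⁴·0.218^k.
Need 0.218^k ≤ 5.0e-8/1.05×10⁻⁴ = 0.00047619.
k ≥ ln(0.00047619)/ln(0.218) = -7.6497/-1.52326 = 5.022.
Smallest integer k = 6.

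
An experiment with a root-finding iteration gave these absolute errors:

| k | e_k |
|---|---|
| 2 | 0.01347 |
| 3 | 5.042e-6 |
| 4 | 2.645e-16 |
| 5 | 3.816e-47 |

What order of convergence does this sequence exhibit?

3

Consecutive ratios: e_5/e_4 = 3.816e-47/2.645e-16 = 1.44272e-31, e_4/e_3 = 2.645e-16/5.042e-6 = 5.24593e-11.
p ≈ ln(1.44272e-31)/ln(5.24593e-11) = -71.0136/-23.6710 ≈ 3.00.
So the convergence is cubic (order 3).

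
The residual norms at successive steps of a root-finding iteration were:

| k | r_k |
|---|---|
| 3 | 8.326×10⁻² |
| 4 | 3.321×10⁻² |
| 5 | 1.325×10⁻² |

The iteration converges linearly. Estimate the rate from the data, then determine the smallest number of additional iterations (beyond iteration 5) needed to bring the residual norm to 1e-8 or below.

16

Rate ρ ≈ r_5/r_4 = 1.325×10⁻²/3.321×10⁻² = 0.3990.
After j more steps, r_{5+j} ≈ 1.325×10⁻²·ρ^j; need ρ^j ≤ 1e-8/1.325×10⁻² = 7.54717e-07.
j ≥ ln(7.54717e-07)/ln(0.3990) = -14.0969/-0.91879 = 15.343.
So 16 more iterations are needed.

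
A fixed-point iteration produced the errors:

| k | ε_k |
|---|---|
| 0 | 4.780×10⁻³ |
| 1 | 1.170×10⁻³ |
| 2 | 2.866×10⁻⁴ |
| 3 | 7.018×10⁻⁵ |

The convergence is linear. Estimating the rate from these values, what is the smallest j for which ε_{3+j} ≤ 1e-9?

8

Rate ρ ≈ ε_3/ε_2 = 7.018×10⁻⁵/2.866×10⁻⁴ = 0.2449.
After j more steps, ε_{3+j} ≈ 7.018×10⁻⁵·ρ^j; need ρ^j ≤ 1e-9/7.018×10⁻⁵ = 1.42491e-05.
j ≥ ln(1.42491e-05)/ln(0.2449) = -11.1588/-1.40691 = 7.931.
So 8 more iterations are needed.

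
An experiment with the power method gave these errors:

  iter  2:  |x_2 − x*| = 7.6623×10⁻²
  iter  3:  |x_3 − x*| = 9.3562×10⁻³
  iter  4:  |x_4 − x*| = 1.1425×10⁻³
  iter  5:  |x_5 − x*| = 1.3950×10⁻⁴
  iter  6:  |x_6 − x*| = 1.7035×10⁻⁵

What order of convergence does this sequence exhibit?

Consecutive ratios: |x_6 − x*|/|x_5 − x*| = 1.7035×10⁻⁵/1.3950×10⁻⁴ = 0.122115, |x_5 − x*|/|x_4 − x*| = 1.3950×10⁻⁴/1.1425×10⁻³ = 0.122101.
p ≈ ln(0.122115)/ln(0.122101) = -2.1028/-2.1029 ≈ 1.00.
So the convergence is linear (order 1).

1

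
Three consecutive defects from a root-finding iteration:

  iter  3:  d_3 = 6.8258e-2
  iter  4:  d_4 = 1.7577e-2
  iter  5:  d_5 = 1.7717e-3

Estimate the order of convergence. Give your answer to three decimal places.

p ≈ ln(d_5/d_4) / ln(d_4/d_3)
  = ln(1.7717e-3/1.7577e-2) / ln(1.7577e-2/6.8258e-2)
  = ln(0.100796) / ln(0.257508)
  = -2.294657 / -1.356704 ≈ 1.691347

1.691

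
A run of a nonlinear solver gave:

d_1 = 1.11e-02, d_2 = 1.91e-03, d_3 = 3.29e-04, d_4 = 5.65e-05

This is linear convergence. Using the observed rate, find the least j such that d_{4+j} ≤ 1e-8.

5

Rate ρ ≈ d_4/d_3 = 5.65e-05/3.29e-04 = 0.1717.
After j more steps, d_{4+j} ≈ 5.65e-05·ρ^j; need ρ^j ≤ 1e-8/5.65e-05 = 0.000176991.
j ≥ ln(0.000176991)/ln(0.1717) = -8.6394/-1.76201 = 4.903.
So 5 more iterations are needed.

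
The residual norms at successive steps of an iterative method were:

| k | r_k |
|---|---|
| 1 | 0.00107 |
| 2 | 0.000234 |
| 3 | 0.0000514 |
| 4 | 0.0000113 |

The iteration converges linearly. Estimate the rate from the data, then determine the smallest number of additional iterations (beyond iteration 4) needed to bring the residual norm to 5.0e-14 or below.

13

Rate ρ ≈ r_4/r_3 = 0.0000113/0.0000514 = 0.2198.
After j more steps, r_{4+j} ≈ 0.0000113·ρ^j; need ρ^j ≤ 5.0e-14/0.0000113 = 4.42478e-09.
j ≥ ln(4.42478e-09)/ln(0.2198) = -19.2360/-1.51504 = 12.697.
So 13 more iterations are needed.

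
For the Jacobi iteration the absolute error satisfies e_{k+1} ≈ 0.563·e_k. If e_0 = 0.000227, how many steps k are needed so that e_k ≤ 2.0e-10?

After k steps, e_k ≈ 0.000227·0.563^k.
Need 0.563^k ≤ 2.0e-10/0.000227 = 8.81057e-07.
k ≥ ln(8.81057e-07)/ln(0.563) = -13.9421/-0.57448 = 24.269.
Smallest integer k = 25.

25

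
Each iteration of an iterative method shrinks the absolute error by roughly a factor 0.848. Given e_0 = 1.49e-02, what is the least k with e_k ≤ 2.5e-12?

137

After k steps, e_k ≈ 1.49e-02·0.848^k.
Need 0.848^k ≤ 2.5e-12/1.49e-02 = 1.67785e-10.
k ≥ ln(1.67785e-10)/ln(0.848) = -22.5083/-0.16487 = 136.522.
Smallest integer k = 137.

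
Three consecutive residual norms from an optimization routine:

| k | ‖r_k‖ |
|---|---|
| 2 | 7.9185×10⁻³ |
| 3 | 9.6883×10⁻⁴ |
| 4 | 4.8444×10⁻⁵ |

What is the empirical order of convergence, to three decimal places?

p ≈ ln(‖r_4‖/‖r_3‖) / ln(‖r_3‖/‖r_2‖)
  = ln(4.8444×10⁻⁵/9.6883×10⁻⁴) / ln(9.6883×10⁻⁴/7.9185×10⁻³)
  = ln(0.0500026) / ln(0.12235)
  = -2.995680 / -2.100869 ≈ 1.425924

1.426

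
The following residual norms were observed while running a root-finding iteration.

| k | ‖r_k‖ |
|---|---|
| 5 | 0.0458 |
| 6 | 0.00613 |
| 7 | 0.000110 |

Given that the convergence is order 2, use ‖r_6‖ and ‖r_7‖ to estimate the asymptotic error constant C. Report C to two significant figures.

2.9

C ≈ ‖r_7‖ / ‖r_6‖^2
  = 0.000110 / (0.00613)^2
  = 0.000110 / 3.75769e-05 ≈ 2.9273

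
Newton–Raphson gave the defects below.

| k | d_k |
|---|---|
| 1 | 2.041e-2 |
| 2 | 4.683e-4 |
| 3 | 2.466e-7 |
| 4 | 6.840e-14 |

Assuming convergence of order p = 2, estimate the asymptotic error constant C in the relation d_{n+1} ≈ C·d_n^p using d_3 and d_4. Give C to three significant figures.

C ≈ d_4 / d_3^2
  = 6.840e-14 / (2.466e-7)^2
  = 6.840e-14 / 6.08116e-14 ≈ 1.1248

1.12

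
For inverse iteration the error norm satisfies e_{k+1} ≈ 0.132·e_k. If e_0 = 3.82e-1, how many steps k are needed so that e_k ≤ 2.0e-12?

13

After k steps, e_k ≈ 3.82e-1·0.132^k.
Need 0.132^k ≤ 2.0e-12/3.82e-1 = 5.2356e-12.
k ≥ ln(5.2356e-12)/ln(0.132) = -25.9755/-2.02495 = 12.828.
Smallest integer k = 13.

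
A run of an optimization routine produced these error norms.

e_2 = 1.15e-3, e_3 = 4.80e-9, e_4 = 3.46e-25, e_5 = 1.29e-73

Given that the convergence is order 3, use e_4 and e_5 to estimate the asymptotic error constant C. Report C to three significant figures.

3.11

C ≈ e_5 / e_4^3
  = 1.29e-73 / (3.46e-25)^3
  = 1.29e-73 / 4.14217e-74 ≈ 3.1143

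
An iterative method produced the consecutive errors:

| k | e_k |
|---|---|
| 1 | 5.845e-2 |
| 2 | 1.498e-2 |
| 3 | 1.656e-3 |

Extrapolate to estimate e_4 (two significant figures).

First estimate the order: p ≈ ln(e_3/e_2) / ln(e_2/e_1) = ln(1.656e-3/1.498e-2)/ln(1.498e-2/5.845e-2) = ln(0.110547)/ln(0.256287) ≈ 1.6176.
Then e_4 ≈ e_3·(e_3/e_2)^p = 1.656e-3·(0.110547)^1.6176 = 1.656e-3·0.0283688 ≈ 4.698e-05.

4.7e-5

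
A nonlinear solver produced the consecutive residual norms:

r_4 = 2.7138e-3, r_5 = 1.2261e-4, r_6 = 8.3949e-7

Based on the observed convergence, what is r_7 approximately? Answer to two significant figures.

First estimate the order: p ≈ ln(r_6/r_5) / ln(r_5/r_4) = ln(8.3949e-7/1.2261e-4)/ln(1.2261e-4/2.7138e-3) = ln(0.00684683)/ln(0.0451802) ≈ 1.6092.
Then r_7 ≈ r_6·(r_6/r_5)^p = 8.3949e-7·(0.00684683)^1.6092 = 8.3949e-7·0.000328753 ≈ 2.76e-10.

2.8e-10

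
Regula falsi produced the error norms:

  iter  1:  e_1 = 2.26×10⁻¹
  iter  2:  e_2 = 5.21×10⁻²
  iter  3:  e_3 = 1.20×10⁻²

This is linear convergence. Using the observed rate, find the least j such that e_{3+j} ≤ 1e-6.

7

Rate ρ ≈ e_3/e_2 = 1.20×10⁻²/5.21×10⁻² = 0.2303.
After j more steps, e_{3+j} ≈ 1.20×10⁻²·ρ^j; need ρ^j ≤ 1e-6/1.20×10⁻² = 8.33333e-05.
j ≥ ln(8.33333e-05)/ln(0.2303) = -9.3927/-1.46837 = 6.397.
So 7 more iterations are needed.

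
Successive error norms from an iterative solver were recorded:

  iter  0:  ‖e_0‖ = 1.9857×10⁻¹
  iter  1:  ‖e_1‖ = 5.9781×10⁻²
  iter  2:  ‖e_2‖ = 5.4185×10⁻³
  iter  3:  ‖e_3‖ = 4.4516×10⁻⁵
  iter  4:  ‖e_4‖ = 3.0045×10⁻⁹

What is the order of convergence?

Consecutive ratios: ‖e_4‖/‖e_3‖ = 3.0045×10⁻⁹/4.4516×10⁻⁵ = 6.74926e-05, ‖e_3‖/‖e_2‖ = 4.4516×10⁻⁵/5.4185×10⁻³ = 0.00821556.
p ≈ ln(6.74926e-05)/ln(0.00821556) = -9.6035/-4.8017 ≈ 2.00.
So the convergence is quadratic (order 2).

2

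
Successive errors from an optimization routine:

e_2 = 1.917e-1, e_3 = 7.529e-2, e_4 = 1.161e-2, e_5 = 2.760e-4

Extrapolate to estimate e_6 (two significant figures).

First estimate the order: p ≈ ln(e_5/e_4) / ln(e_4/e_3) = ln(2.760e-4/1.161e-2)/ln(1.161e-2/7.529e-2) = ln(0.0237726)/ln(0.154204) ≈ 2.0001.
Then e_6 ≈ e_5·(e_5/e_4)^p = 2.760e-4·(0.0237726)^2.0001 = 2.760e-4·0.000564925 ≈ 1.559e-07.

1.6e-7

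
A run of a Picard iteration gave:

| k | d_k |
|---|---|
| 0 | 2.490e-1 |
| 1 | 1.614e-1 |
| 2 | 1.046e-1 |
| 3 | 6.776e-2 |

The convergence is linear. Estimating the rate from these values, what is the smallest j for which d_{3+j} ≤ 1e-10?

Rate ρ ≈ d_3/d_2 = 6.776e-2/1.046e-1 = 0.6478.
After j more steps, d_{3+j} ≈ 6.776e-2·ρ^j; need ρ^j ≤ 1e-10/6.776e-2 = 1.4758e-09.
j ≥ ln(1.4758e-09)/ln(0.6478) = -20.3341/-0.43417 = 46.834.
So 47 more iterations are needed.

47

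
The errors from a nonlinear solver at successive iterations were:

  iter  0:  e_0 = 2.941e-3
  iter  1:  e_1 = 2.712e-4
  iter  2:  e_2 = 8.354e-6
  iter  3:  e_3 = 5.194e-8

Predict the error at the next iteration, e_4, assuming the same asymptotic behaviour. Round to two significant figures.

3.1e-11

First estimate the order: p ≈ ln(e_3/e_2) / ln(e_2/e_1) = ln(5.194e-8/8.354e-6)/ln(8.354e-6/2.712e-4) = ln(0.00621738)/ln(0.0308038) ≈ 1.4598.
Then e_4 ≈ e_3·(e_3/e_2)^p = 5.194e-8·(0.00621738)^1.4598 = 5.194e-8·0.000601323 ≈ 3.123e-11.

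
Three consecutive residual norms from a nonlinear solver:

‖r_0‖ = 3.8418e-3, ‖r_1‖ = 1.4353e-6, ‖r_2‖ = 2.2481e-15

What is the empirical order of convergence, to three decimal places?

2.569

p ≈ ln(‖r_2‖/‖r_1‖) / ln(‖r_1‖/‖r_0‖)
  = ln(2.2481e-15/1.4353e-6) / ln(1.4353e-6/3.8418e-3)
  = ln(1.56629e-09) / ln(0.000373601)
  = -20.274556 / -7.892322 ≈ 2.568896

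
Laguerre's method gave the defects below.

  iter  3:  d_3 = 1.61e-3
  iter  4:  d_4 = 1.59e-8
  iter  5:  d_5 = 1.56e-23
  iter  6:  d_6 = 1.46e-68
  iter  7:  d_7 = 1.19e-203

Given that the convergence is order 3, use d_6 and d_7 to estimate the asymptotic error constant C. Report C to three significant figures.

C ≈ d_7 / d_6^3
  = 1.19e-203 / (1.46e-68)^3
  = 1.19e-203 / 3.11214e-204 ≈ 3.8237

3.82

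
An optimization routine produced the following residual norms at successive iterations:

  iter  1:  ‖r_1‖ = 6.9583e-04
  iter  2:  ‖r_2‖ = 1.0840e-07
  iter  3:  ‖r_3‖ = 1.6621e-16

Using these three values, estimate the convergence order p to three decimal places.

p ≈ ln(‖r_3‖/‖r_2‖) / ln(‖r_2‖/‖r_1‖)
  = ln(1.6621e-16/1.0840e-07) / ln(1.0840e-07/6.9583e-04)
  = ln(1.5333e-09) / ln(0.000155785)
  = -20.295844 / -8.767034 ≈ 2.315018

2.315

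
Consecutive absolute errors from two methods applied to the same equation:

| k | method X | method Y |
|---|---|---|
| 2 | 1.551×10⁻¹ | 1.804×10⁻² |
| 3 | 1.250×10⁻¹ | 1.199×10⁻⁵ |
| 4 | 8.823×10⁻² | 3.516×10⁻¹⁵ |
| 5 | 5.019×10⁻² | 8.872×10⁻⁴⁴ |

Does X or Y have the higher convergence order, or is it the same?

Method X: p ≈ ln(5.019×10⁻²/8.823×10⁻²)/ln(8.823×10⁻²/1.250×10⁻¹) ≈ 1.62.
Method Y: p ≈ ln(8.872×10⁻⁴⁴/3.516×10⁻¹⁵)/ln(3.516×10⁻¹⁵/1.199×10⁻⁵) ≈ 3.00.
Method Y has the higher order (≈3.0 vs ≈1.6).

Y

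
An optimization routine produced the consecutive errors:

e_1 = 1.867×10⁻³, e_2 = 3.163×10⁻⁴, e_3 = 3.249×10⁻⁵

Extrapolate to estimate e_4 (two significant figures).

First estimate the order: p ≈ ln(e_3/e_2) / ln(e_2/e_1) = ln(3.249×10⁻⁵/3.163×10⁻⁴)/ln(3.163×10⁻⁴/1.867×10⁻³) = ln(0.102719)/ln(0.169416) ≈ 1.2818.
Then e_4 ≈ e_3·(e_3/e_2)^p = 3.249×10⁻⁵·(0.102719)^1.2818 = 3.249×10⁻⁵·0.0540921 ≈ 1.757e-06.

1.8e-6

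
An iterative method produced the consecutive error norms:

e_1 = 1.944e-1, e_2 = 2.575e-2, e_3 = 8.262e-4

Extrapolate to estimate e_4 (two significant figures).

First estimate the order: p ≈ ln(e_3/e_2) / ln(e_2/e_1) = ln(8.262e-4/2.575e-2)/ln(2.575e-2/1.944e-1) = ln(0.0320854)/ln(0.132459) ≈ 1.7014.
Then e_4 ≈ e_3·(e_3/e_2)^p = 8.262e-4·(0.0320854)^1.7014 = 8.262e-4·0.00287496 ≈ 2.375e-06.

2.4e-6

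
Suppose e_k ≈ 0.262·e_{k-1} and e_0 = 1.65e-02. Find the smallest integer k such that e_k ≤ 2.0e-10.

After k steps, e_k ≈ 1.65e-02·0.262^k.
Need 0.262^k ≤ 2.0e-10/1.65e-02 = 1.21212e-08.
k ≥ ln(1.21212e-08)/ln(0.262) = -18.2283/-1.33941 = 13.609.
Smallest integer k = 14.

14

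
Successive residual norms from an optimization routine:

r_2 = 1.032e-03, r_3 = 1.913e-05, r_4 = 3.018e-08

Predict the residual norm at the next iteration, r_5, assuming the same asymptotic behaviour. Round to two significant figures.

8.8e-13

First estimate the order: p ≈ ln(r_4/r_3) / ln(r_3/r_2) = ln(3.018e-08/1.913e-05)/ln(1.913e-05/1.032e-03) = ln(0.00157763)/ln(0.0185368) ≈ 1.6178.
Then r_5 ≈ r_4·(r_4/r_3)^p = 3.018e-08·(0.00157763)^1.6178 = 3.018e-08·2.93044e-05 ≈ 8.844e-13.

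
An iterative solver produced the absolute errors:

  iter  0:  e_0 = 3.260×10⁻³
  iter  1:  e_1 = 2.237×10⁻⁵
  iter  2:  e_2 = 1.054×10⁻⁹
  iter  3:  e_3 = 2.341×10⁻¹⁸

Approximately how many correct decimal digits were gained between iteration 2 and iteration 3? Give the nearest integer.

Digits gained ≈ log₁₀(e_2/e_3) = log₁₀(1.054×10⁻⁹/2.341×10⁻¹⁸) = log₁₀(4.50235e+08) ≈ 8.653.

9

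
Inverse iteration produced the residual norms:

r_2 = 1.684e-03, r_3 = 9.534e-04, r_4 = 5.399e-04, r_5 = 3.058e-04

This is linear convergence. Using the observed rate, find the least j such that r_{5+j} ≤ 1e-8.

19

Rate ρ ≈ r_5/r_4 = 3.058e-04/5.399e-04 = 0.5664.
After j more steps, r_{5+j} ≈ 3.058e-04·ρ^j; need ρ^j ≤ 1e-8/3.058e-04 = 3.27011e-05.
j ≥ ln(3.27011e-05)/ln(0.5664) = -10.3281/-0.56845 = 18.169.
So 19 more iterations are needed.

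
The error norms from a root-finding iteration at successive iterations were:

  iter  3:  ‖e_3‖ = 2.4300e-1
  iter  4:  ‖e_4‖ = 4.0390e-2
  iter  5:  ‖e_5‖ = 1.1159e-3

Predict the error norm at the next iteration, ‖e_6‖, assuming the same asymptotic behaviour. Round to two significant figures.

8.5e-7

First estimate the order: p ≈ ln(‖e_5‖/‖e_4‖) / ln(‖e_4‖/‖e_3‖) = ln(1.1159e-3/4.0390e-2)/ln(4.0390e-2/2.4300e-1) = ln(0.0276281)/ln(0.166214) ≈ 2.0000.
Then ‖e_6‖ ≈ ‖e_5‖·(‖e_5‖/‖e_4‖)^p = 1.1159e-3·(0.0276281)^2.0000 = 1.1159e-3·0.000763312 ≈ 8.518e-07.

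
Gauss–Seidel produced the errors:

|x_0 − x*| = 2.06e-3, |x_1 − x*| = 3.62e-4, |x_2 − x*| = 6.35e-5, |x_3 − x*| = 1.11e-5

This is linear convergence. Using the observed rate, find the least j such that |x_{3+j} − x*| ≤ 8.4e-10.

6

Rate ρ ≈ |x_3 − x*|/|x_2 − x*| = 1.11e-5/6.35e-5 = 0.1748.
After j more steps, |x_{3+j} − x*| ≈ 1.11e-5·ρ^j; need ρ^j ≤ 8.4e-10/1.11e-5 = 7.56757e-05.
j ≥ ln(7.56757e-05)/ln(0.1748) = -9.4891/-1.74411 = 5.441.
So 6 more iterations are needed.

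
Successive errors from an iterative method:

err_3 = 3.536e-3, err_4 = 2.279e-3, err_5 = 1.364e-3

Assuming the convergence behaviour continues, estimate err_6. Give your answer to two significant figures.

First estimate the order: p ≈ ln(err_5/err_4) / ln(err_4/err_3) = ln(1.364e-3/2.279e-3)/ln(2.279e-3/3.536e-3) = ln(0.598508)/ln(0.644514) ≈ 1.1686.
Then err_6 ≈ err_5·(err_5/err_4)^p = 1.364e-3·(0.598508)^1.1686 = 1.364e-3·0.548888 ≈ 0.0007487.

7.5e-4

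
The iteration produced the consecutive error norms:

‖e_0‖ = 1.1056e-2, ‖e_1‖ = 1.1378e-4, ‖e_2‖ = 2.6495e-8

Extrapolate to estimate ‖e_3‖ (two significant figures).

First estimate the order: p ≈ ln(‖e_2‖/‖e_1‖) / ln(‖e_1‖/‖e_0‖) = ln(2.6495e-8/1.1378e-4)/ln(1.1378e-4/1.1056e-2) = ln(0.000232862)/ln(0.0102912) ≈ 1.8278.
Then ‖e_3‖ ≈ ‖e_2‖·(‖e_2‖/‖e_1‖)^p = 2.6495e-8·(0.000232862)^1.8278 = 2.6495e-8·2.28972e-07 ≈ 6.067e-15.

6.1e-15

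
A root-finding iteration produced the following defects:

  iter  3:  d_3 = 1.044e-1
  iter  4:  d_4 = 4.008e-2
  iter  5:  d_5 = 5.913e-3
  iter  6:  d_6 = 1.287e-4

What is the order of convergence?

2

Consecutive ratios: d_6/d_5 = 1.287e-4/5.913e-3 = 0.0217656, d_5/d_4 = 5.913e-3/4.008e-2 = 0.14753.
p ≈ ln(0.0217656)/ln(0.14753) = -3.8274/-1.9137 ≈ 2.00.
So the convergence is quadratic (order 2).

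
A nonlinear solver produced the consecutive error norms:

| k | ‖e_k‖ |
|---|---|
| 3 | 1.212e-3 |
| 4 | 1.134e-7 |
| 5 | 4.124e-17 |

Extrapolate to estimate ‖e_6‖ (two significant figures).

3.2e-39

First estimate the order: p ≈ ln(‖e_5‖/‖e_4‖) / ln(‖e_4‖/‖e_3‖) = ln(4.124e-17/1.134e-7)/ln(1.134e-7/1.212e-3) = ln(3.63668e-10)/ln(9.35644e-05) ≈ 2.3429.
Then ‖e_6‖ ≈ ‖e_5‖·(‖e_5‖/‖e_4‖)^p = 4.124e-17·(3.63668e-10)^2.3429 = 4.124e-17·7.66789e-23 ≈ 3.162e-39.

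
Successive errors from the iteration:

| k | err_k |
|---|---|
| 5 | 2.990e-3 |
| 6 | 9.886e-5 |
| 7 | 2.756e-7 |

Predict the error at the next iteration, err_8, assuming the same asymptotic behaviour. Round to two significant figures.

1.1e-11

First estimate the order: p ≈ ln(err_7/err_6) / ln(err_6/err_5) = ln(2.756e-7/9.886e-5)/ln(9.886e-5/2.990e-3) = ln(0.00278778)/ln(0.0330635) ≈ 1.7254.
Then err_8 ≈ err_7·(err_7/err_6)^p = 2.756e-7·(0.00278778)^1.7254 = 2.756e-7·3.90885e-05 ≈ 1.077e-11.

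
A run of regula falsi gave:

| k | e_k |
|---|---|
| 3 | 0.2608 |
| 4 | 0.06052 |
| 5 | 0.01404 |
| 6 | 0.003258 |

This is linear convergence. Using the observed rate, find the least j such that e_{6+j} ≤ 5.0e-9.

10

Rate ρ ≈ e_6/e_5 = 0.003258/0.01404 = 0.2321.
After j more steps, e_{6+j} ≈ 0.003258·ρ^j; need ρ^j ≤ 5.0e-9/0.003258 = 1.53468e-06.
j ≥ ln(1.53468e-06)/ln(0.2321) = -13.3872/-1.46059 = 9.166.
So 10 more iterations are needed.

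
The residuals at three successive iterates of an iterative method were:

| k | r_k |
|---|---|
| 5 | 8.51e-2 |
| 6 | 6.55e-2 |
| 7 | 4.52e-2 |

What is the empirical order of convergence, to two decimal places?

p ≈ ln(r_7/r_6) / ln(r_6/r_5)
  = ln(4.52e-2/6.55e-2) / ln(6.55e-2/8.51e-2)
  = ln(0.690076) / ln(0.769683)
  = -0.37095 / -0.26178 ≈ 1.41703

1.42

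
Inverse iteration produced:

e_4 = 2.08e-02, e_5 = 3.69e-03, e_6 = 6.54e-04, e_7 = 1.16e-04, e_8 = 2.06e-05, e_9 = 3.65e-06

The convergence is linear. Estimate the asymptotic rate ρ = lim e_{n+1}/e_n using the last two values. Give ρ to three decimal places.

ρ ≈ e_9/e_8 = 3.65e-06/2.06e-05 = 0.17718

0.177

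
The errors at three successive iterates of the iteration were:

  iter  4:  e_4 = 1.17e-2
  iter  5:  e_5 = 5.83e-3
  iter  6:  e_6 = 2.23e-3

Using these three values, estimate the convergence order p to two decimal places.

p ≈ ln(e_6/e_5) / ln(e_5/e_4)
  = ln(2.23e-3/5.83e-3) / ln(5.83e-3/1.17e-2)
  = ln(0.382504) / ln(0.498291)
  = -0.96102 / -0.69657 ≈ 1.37965

1.38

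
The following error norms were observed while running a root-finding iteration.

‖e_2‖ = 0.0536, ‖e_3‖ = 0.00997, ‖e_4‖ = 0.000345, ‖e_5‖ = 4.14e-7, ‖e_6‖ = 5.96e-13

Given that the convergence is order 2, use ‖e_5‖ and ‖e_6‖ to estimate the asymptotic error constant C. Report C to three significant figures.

3.48

C ≈ ‖e_6‖ / ‖e_5‖^2
  = 5.96e-13 / (4.14e-7)^2
  = 5.96e-13 / 1.71396e-13 ≈ 3.4773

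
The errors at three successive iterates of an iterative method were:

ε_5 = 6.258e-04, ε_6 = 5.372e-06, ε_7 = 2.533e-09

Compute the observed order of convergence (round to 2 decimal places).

1.61

p ≈ ln(ε_7/ε_6) / ln(ε_6/ε_5)
  = ln(2.533e-09/5.372e-06) / ln(5.372e-06/6.258e-04)
  = ln(0.000471519) / ln(0.00858421)
  = -7.65955 / -4.75783 ≈ 1.60988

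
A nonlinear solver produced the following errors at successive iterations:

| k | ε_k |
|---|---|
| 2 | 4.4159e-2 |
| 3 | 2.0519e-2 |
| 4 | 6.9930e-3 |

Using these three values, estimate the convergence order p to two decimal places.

1.40

p ≈ ln(ε_4/ε_3) / ln(ε_3/ε_2)
  = ln(6.9930e-3/2.0519e-2) / ln(2.0519e-2/4.4159e-2)
  = ln(0.340806) / ln(0.464662)
  = -1.07644 / -0.76645 ≈ 1.40445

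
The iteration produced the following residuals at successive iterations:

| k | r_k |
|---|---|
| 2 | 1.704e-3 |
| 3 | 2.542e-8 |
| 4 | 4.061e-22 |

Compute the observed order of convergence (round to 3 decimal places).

2.859

p ≈ ln(r_4/r_3) / ln(r_3/r_2)
  = ln(4.061e-22/2.542e-8) / ln(2.542e-8/1.704e-3)
  = ln(1.59756e-14) / ln(1.49178e-05)
  = -31.767714 / -11.112955 ≈ 2.858620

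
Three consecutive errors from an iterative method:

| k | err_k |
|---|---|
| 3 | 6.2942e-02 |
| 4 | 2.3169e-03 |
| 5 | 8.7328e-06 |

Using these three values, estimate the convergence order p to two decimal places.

1.69

p ≈ ln(err_5/err_4) / ln(err_4/err_3)
  = ln(8.7328e-06/2.3169e-03) / ln(2.3169e-03/6.2942e-02)
  = ln(0.00376917) / ln(0.0368101)
  = -5.58090 / -3.30198 ≈ 1.69017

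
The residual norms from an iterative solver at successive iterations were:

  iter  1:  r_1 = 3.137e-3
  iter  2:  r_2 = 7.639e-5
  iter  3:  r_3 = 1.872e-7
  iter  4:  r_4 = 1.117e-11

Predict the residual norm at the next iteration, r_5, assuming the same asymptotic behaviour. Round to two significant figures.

First estimate the order: p ≈ ln(r_4/r_3) / ln(r_3/r_2) = ln(1.117e-11/1.872e-7)/ln(1.872e-7/7.639e-5) = ln(5.96688e-05)/ln(0.00245058) ≈ 1.6180.
Then r_5 ≈ r_4·(r_4/r_3)^p = 1.117e-11·(5.96688e-05)^1.6180 = 1.117e-11·1.46271e-07 ≈ 1.634e-18.

1.6e-18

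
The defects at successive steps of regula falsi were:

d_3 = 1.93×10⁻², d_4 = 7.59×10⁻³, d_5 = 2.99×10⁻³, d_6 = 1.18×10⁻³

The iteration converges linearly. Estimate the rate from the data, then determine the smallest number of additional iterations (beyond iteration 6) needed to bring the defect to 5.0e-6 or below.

6

Rate ρ ≈ d_6/d_5 = 1.18×10⁻³/2.99×10⁻³ = 0.3946.
After j more steps, d_{6+j} ≈ 1.18×10⁻³·ρ^j; need ρ^j ≤ 5.0e-6/1.18×10⁻³ = 0.00423729.
j ≥ ln(0.00423729)/ln(0.3946) = -5.4638/-0.92988 = 5.876.
So 6 more iterations are needed.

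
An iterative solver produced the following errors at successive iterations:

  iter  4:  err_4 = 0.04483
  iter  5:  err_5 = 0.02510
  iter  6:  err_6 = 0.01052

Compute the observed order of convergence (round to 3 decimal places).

p ≈ ln(err_6/err_5) / ln(err_5/err_4)
  = ln(0.01052/0.02510) / ln(0.02510/0.04483)
  = ln(0.419124) / ln(0.559893)
  = -0.869588 / -0.580010 ≈ 1.499264

1.499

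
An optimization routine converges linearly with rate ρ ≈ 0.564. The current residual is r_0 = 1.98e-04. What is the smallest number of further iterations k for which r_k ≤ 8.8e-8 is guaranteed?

14

After k steps, r_k ≈ 1.98e-04·0.564^k.
Need 0.564^k ≤ 8.8e-8/1.98e-04 = 0.000444444.
k ≥ ln(0.000444444)/ln(0.564) = -7.7187/-0.57270 = 13.478.
Smallest integer k = 14.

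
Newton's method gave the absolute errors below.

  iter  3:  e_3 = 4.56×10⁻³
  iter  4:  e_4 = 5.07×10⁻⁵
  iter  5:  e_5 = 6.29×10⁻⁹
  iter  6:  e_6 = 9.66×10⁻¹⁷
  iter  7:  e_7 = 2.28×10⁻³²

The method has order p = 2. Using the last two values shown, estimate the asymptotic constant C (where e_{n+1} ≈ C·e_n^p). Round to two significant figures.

2.4

C ≈ e_7 / e_6^2
  = 2.28×10⁻³² / (9.66×10⁻¹⁷)^2
  = 2.28×10⁻³² / 9.33156e-33 ≈ 2.4433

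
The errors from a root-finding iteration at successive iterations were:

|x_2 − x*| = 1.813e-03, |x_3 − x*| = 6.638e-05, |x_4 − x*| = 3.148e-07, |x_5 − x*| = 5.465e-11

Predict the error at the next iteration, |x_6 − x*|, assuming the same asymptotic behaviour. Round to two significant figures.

4.5e-17

First estimate the order: p ≈ ln(|x_5 − x*|/|x_4 − x*|) / ln(|x_4 − x*|/|x_3 − x*|) = ln(5.465e-11/3.148e-07)/ln(3.148e-07/6.638e-05) = ln(0.000173602)/ln(0.00474239) ≈ 1.6181.
Then |x_6 − x*| ≈ |x_5 − x*|·(|x_5 − x*|/|x_4 − x*|)^p = 5.465e-11·(0.000173602)^1.6181 = 5.465e-11·8.22666e-07 ≈ 4.496e-17.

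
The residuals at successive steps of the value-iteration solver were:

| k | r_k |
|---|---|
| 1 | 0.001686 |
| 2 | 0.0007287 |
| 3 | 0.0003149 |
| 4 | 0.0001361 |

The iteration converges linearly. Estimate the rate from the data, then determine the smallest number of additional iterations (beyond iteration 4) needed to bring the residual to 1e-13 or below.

Rate ρ ≈ r_4/r_3 = 0.0001361/0.0003149 = 0.4322.
After j more steps, r_{4+j} ≈ 0.0001361·ρ^j; need ρ^j ≤ 1e-13/0.0001361 = 7.34754e-10.
j ≥ ln(7.34754e-10)/ln(0.4322) = -21.0315/-0.83887 = 25.071.
So 26 more iterations are needed.

26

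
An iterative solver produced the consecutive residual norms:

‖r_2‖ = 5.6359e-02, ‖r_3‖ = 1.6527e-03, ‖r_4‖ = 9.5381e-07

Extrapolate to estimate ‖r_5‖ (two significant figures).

1.4e-13

First estimate the order: p ≈ ln(‖r_4‖/‖r_3‖) / ln(‖r_3‖/‖r_2‖) = ln(9.5381e-07/1.6527e-03)/ln(1.6527e-03/5.6359e-02) = ln(0.000577122)/ln(0.0293245) ≈ 2.1130.
Then ‖r_5‖ ≈ ‖r_4‖·(‖r_4‖/‖r_3‖)^p = 9.5381e-07·(0.000577122)^2.1130 = 9.5381e-07·1.43403e-07 ≈ 1.368e-13.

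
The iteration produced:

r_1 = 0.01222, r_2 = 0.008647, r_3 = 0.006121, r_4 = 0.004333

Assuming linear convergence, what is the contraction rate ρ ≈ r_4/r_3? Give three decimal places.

ρ ≈ r_4/r_3 = 0.004333/0.006121 = 0.70789

0.708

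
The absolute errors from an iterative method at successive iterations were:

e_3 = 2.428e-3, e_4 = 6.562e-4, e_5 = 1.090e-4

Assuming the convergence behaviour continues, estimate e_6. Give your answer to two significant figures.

First estimate the order: p ≈ ln(e_5/e_4) / ln(e_4/e_3) = ln(1.090e-4/6.562e-4)/ln(6.562e-4/2.428e-3) = ln(0.166108)/ln(0.270264) ≈ 1.3720.
Then e_6 ≈ e_5·(e_5/e_4)^p = 1.090e-4·(0.166108)^1.3720 = 1.090e-4·0.0851875 ≈ 9.285e-06.

9.3e-6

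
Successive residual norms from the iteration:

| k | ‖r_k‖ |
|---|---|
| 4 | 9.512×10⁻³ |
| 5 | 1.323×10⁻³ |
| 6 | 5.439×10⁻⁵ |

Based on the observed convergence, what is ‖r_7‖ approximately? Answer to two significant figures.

First estimate the order: p ≈ ln(‖r_6‖/‖r_5‖) / ln(‖r_5‖/‖r_4‖) = ln(5.439×10⁻⁵/1.323×10⁻³)/ln(1.323×10⁻³/9.512×10⁻³) = ln(0.0411111)/ln(0.139087) ≈ 1.6179.
Then ‖r_7‖ ≈ ‖r_6‖·(‖r_6‖/‖r_5‖)^p = 5.439×10⁻⁵·(0.0411111)^1.6179 = 5.439×10⁻⁵·0.00572169 ≈ 3.112e-07.

3.1e-7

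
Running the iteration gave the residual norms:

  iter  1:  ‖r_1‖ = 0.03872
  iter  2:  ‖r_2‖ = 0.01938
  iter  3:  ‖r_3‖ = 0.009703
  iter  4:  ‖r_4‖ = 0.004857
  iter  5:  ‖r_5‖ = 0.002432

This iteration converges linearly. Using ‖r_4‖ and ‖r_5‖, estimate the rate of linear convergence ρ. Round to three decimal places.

0.501

ρ ≈ ‖r_5‖/‖r_4‖ = 0.002432/0.004857 = 0.50072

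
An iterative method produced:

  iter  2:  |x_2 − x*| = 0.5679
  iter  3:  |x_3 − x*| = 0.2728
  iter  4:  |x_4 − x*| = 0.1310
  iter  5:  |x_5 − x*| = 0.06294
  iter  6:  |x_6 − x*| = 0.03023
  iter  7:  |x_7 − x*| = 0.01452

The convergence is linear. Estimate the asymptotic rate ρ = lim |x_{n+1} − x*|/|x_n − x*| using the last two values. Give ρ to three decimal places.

0.480

ρ ≈ |x_7 − x*|/|x_6 − x*| = 0.01452/0.03023 = 0.48032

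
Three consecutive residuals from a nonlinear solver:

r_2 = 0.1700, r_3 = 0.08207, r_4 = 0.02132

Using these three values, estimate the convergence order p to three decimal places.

1.851

p ≈ ln(r_4/r_3) / ln(r_3/r_2)
  = ln(0.02132/0.08207) / ln(0.08207/0.1700)
  = ln(0.259778) / ln(0.482765)
  = -1.347928 / -0.728225 ≈ 1.850977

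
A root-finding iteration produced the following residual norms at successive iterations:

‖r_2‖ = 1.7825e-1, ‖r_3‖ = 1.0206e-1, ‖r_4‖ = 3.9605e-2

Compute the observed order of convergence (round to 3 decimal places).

1.698

p ≈ ln(‖r_4‖/‖r_3‖) / ln(‖r_3‖/‖r_2‖)
  = ln(3.9605e-2/1.0206e-1) / ln(1.0206e-1/1.7825e-1)
  = ln(0.388056) / ln(0.572567)
  = -0.946606 / -0.557626 ≈ 1.697564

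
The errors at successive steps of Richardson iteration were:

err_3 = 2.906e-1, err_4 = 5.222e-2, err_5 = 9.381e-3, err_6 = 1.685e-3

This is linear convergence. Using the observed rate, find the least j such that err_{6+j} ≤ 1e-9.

Rate ρ ≈ err_6/err_5 = 1.685e-3/9.381e-3 = 0.1796.
After j more steps, err_{6+j} ≈ 1.685e-3·ρ^j; need ρ^j ≤ 1e-9/1.685e-3 = 5.93472e-07.
j ≥ ln(5.93472e-07)/ln(0.1796) = -14.3373/-1.71702 = 8.350.
So 9 more iterations are needed.

9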